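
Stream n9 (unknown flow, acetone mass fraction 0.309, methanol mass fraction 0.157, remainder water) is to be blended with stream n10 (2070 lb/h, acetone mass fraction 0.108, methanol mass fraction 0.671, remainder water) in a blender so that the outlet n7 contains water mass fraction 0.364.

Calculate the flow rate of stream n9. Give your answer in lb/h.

1741 lb/h

Let n9 be the unknown flow. Total out = 2070 + n9.
water balance: 457.47 + 0.534·n9 = 0.364·(2070 + n9)
(0.534 − 0.364)·n9 = 0.364×2070 − 457.47 = 296.01
n9 = 296.01 / 0.170 = 1741.2 lb/h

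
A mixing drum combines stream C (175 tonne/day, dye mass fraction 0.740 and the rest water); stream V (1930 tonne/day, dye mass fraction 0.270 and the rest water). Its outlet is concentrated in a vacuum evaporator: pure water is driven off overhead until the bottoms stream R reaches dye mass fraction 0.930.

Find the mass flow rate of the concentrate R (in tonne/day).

dye entering = 175×0.740 + 1930×0.270 = 650.6 tonne/day.
All dye reports to R, so R = 650.6/0.930 = 699.57 tonne/day.

699.6 tonne/day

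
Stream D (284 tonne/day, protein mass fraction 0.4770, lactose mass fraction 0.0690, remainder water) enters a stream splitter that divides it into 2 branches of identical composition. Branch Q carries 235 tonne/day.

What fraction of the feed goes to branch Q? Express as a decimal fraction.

0.827

Fraction to Q = 235/284 = 0.8275.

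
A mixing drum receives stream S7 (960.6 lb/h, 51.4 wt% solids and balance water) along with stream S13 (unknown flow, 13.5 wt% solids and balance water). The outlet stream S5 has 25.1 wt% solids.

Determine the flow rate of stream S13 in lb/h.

Let S13 be the unknown flow. Total out = 960.6 + S13.
solids balance: 493.75 + 0.135·S13 = 0.251·(960.6 + S13)
(0.135 − 0.251)·S13 = 0.251×960.6 − 493.75 = -252.64
S13 = -252.64 / -0.116 = 2177.9 lb/h

2178 lb/h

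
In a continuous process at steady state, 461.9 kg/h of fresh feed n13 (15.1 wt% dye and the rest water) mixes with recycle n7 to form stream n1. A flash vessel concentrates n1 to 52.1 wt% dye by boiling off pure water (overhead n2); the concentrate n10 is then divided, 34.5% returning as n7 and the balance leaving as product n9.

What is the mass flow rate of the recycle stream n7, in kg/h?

Overall dye balance (none leaves overhead): dye in fresh feed = dye in product, i.e. 461.9×0.151 = (1−0.345)·n10·0.521.
n10 = 69.747/(0.521×0.655) = 204.38 kg/h.
Recycle n7 = 0.345×204.38 = 70.512 kg/h.

70.51 kg/h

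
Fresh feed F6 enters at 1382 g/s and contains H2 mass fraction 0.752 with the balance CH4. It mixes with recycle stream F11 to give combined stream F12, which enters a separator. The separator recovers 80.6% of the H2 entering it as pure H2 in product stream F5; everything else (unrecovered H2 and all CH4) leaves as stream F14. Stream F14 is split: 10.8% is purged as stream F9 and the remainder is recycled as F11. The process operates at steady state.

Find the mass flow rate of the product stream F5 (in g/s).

H2 in F12: m_A = 1382×0.752 + (1−0.108)·(1−0.806)·m_A, so m_A = 1039.3/0.8270 = 1256.7 g/s.
Product F5 = 0.806×1256.7 = 1012.9 g/s.

1013 g/s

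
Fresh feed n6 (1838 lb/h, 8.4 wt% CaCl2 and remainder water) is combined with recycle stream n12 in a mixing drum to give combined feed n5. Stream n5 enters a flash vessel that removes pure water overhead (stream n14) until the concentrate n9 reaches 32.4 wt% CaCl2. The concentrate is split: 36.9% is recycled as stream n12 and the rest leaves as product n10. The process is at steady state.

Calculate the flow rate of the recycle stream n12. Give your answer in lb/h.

Overall CaCl2 balance (none leaves overhead): CaCl2 in fresh feed = CaCl2 in product, i.e. 1838×0.084 = (1−0.369)·n9·0.324.
n9 = 154.39/(0.324×0.631) = 755.18 lb/h.
Recycle n12 = 0.369×755.18 = 278.66 lb/h.

278.7 lb/h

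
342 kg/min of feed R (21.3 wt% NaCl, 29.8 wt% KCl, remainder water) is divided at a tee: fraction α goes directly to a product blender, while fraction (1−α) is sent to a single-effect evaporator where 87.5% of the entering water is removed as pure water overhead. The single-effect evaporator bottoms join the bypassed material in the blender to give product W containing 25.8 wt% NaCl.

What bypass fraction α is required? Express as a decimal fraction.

All 342×0.213 = 72.846 kg/min of NaCl reaches W, so W = 72.846/0.258 = 282.35 kg/min and vapour = 59.651 kg/min.
The evaporator receives (1−α)·342 of feed at 0.489 water and removes 0.875 of that water:
0.875×0.489×(1−α)×342 = 59.651
(1−α) = 59.651/146.33 = 0.4076;  α = 0.5924.

0.592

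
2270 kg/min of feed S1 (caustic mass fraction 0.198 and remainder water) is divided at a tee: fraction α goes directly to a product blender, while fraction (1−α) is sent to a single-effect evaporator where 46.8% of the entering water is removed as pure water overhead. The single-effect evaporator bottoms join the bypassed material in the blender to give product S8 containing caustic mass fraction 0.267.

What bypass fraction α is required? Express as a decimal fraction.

0.311

All 2270×0.198 = 449.46 kg/min of caustic reaches S8, so S8 = 449.46/0.267 = 1683.4 kg/min and vapour = 586.63 kg/min.
The evaporator receives (1−α)·2270 of feed at 0.802 water and removes 0.468 of that water:
0.468×0.802×(1−α)×2270 = 586.63
(1−α) = 586.63/852.01 = 0.6885;  α = 0.3115.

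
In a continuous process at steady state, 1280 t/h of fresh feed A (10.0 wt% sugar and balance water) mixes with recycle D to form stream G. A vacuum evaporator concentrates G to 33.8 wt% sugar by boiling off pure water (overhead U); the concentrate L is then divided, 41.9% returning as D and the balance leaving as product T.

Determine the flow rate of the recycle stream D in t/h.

Overall sugar balance (none leaves overhead): sugar in fresh feed = sugar in product, i.e. 1280×0.100 = (1−0.419)·L·0.338.
L = 128/(0.338×0.581) = 651.8 t/h.
Recycle D = 0.419×651.8 = 273.11 t/h.

273.1 t/h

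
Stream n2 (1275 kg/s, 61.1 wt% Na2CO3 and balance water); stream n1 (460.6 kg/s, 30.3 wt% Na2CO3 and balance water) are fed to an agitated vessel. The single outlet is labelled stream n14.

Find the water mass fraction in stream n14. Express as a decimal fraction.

Total flow out = 1275 + 460.6 = 1735.6 kg/s.
water in = 1275×0.389 + 460.6×0.697 = 817.01 kg/s.
water mass fraction in n14 = 817.01/1735.6 = 0.4707.

0.4707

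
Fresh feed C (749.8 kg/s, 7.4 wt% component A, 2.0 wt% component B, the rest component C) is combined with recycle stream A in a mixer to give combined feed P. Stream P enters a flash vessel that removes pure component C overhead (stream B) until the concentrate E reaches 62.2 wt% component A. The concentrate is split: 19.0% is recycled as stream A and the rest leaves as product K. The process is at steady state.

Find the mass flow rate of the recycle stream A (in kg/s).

20.92 kg/s

Overall component A balance (none leaves overhead): component A in fresh feed = component A in product, i.e. 749.8×0.074 = (1−0.190)·E·0.622.
E = 55.485/(0.622×0.810) = 110.13 kg/s.
Recycle A = 0.190×110.13 = 20.925 kg/s.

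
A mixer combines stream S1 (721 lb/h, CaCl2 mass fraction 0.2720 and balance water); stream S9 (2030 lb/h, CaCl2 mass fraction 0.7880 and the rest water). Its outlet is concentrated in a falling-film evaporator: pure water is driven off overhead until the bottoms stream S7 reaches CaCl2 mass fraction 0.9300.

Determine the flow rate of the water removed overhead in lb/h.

820.1 lb/h

CaCl2 entering = 721×0.272 + 2030×0.788 = 1795.8 lb/h.
All CaCl2 reports to S7, so S7 = 1795.8/0.930 = 1930.9 lb/h.
Total feed = 2751 lb/h; overhead = 2751 − 1930.9 = 820.08 lb/h.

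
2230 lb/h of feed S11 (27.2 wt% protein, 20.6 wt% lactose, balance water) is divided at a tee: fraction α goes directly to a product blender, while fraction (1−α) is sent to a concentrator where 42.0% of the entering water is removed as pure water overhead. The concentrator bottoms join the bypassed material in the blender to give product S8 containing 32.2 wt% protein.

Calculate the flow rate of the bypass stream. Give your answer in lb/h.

650.6 lb/h

All 2230×0.272 = 606.56 lb/h of protein reaches S8, so S8 = 606.56/0.322 = 1883.7 lb/h and vapour = 346.27 lb/h.
The evaporator receives (1−α)·2230 of feed at 0.522 water and removes 0.420 of that water:
0.420×0.522×(1−α)×2230 = 346.27
(1−α) = 346.27/488.91 = 0.7083;  α = 0.2917.
Bypass flow = 0.2917×2230 = 650.57 lb/h.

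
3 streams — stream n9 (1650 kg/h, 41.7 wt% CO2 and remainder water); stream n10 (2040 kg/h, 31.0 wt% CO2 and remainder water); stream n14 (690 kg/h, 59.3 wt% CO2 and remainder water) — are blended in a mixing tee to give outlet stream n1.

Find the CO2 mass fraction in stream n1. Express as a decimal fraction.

0.3949

Total flow out = 1650 + 2040 + 690 = 4380 kg/h.
CO2 in = 1650×0.417 + 2040×0.310 + 690×0.593 = 1729.6 kg/h.
CO2 mass fraction in n1 = 1729.6/4380 = 0.3949.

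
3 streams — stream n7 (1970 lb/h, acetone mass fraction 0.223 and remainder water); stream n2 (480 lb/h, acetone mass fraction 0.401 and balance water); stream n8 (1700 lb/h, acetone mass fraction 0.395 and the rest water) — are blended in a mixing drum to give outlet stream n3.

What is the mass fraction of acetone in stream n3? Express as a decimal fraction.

Total flow out = 1970 + 480 + 1700 = 4150 lb/h.
acetone in = 1970×0.223 + 480×0.401 + 1700×0.395 = 1303.3 lb/h.
acetone mass fraction in n3 = 1303.3/4150 = 0.314.

0.314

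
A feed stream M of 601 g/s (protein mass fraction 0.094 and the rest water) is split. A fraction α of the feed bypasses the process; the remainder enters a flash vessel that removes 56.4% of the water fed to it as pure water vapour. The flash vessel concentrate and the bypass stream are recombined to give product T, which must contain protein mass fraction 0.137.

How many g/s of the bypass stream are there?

All 601×0.094 = 56.494 g/s of protein reaches T, so T = 56.494/0.137 = 412.36 g/s and vapour = 188.64 g/s.
The evaporator receives (1−α)·601 of feed at 0.906 water and removes 0.564 of that water:
0.564×0.906×(1−α)×601 = 188.64
(1−α) = 188.64/307.1 = 0.6142;  α = 0.3858.
Bypass flow = 0.3858×601 = 231.84 g/s.

231.8 g/s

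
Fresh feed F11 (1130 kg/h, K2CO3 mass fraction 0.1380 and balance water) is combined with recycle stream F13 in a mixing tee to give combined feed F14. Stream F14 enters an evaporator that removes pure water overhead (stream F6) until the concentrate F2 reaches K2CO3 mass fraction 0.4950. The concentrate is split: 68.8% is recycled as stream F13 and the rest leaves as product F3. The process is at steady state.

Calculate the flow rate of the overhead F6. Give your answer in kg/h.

815 kg/h

Overall K2CO3 balance (none leaves overhead): K2CO3 in fresh feed = K2CO3 in product, i.e. 1130×0.138 = (1−0.688)·F2·0.495.
F2 = 155.94/(0.495×0.312) = 1009.7 kg/h.
Recycle F13 = 0.688×1009.7 = 694.68 kg/h.
Combined feed F14 = 1130 + 694.68 = 1824.7 kg/h.
Overhead F6 = F14 − F2 = 1824.7 − 1009.7 = 814.97 kg/h.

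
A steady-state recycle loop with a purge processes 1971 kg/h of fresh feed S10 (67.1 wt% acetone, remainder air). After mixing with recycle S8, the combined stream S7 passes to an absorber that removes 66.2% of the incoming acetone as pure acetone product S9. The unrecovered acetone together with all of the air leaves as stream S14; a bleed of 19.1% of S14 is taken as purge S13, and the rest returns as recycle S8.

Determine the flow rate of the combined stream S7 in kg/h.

5215 kg/h

air enters only via S10 and leaves only via the purge: 1971×0.329 = 0.191×(air in S14), and the absorber passes all air, so air in S7 = air in S14 = 3395.1 kg/h.
acetone in S7: m_A = 1971×0.671 + (1−0.191)·(1−0.662)·m_A, so m_A = 1322.5/0.7266 = 1820.3 kg/h.
S7 = 1820.3 + 3395.1 = 5215.4 kg/h.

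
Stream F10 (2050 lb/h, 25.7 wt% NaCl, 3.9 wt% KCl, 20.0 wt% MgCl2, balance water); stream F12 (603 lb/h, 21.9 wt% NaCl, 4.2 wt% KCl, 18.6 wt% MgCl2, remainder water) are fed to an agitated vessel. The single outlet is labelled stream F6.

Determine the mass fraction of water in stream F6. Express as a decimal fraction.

0.515

Total flow out = 2050 + 603 = 2653 lb/h.
water in = 2050×0.504 + 603×0.553 = 1366.7 lb/h.
water mass fraction in F6 = 1366.7/2653 = 0.515.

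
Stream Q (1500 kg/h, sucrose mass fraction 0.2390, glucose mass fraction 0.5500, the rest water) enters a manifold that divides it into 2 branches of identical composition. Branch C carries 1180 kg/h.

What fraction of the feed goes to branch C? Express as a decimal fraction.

Fraction to C = 1180/1500 = 0.7867.

0.787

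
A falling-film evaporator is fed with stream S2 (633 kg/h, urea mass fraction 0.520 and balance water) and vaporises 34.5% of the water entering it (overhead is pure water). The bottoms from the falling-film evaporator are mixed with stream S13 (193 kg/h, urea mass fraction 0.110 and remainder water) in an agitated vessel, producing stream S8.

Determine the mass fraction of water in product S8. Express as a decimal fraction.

0.514

Vapour removed = 0.345×0.480×633 = 104.82 kg/h; concentrate = 528.18 kg/h.
water reaching the mixer = 199.02 (from concentrate) + 193×0.890 = 370.79 kg/h.
Product flow = 528.18 + 193 = 721.18 kg/h; water fraction = 0.514.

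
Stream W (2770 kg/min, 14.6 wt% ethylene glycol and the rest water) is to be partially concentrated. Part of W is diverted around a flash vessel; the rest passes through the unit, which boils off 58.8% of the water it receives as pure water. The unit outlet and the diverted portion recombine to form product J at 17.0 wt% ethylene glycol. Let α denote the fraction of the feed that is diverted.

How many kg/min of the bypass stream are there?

All 2770×0.146 = 404.42 kg/min of ethylene glycol reaches J, so J = 404.42/0.170 = 2378.9 kg/min and vapour = 391.06 kg/min.
The evaporator receives (1−α)·2770 of feed at 0.854 water and removes 0.588 of that water:
0.588×0.854×(1−α)×2770 = 391.06
(1−α) = 391.06/1391 = 0.2811;  α = 0.7189.
Bypass flow = 0.7189×2770 = 1991.2 kg/min.

1991 kg/min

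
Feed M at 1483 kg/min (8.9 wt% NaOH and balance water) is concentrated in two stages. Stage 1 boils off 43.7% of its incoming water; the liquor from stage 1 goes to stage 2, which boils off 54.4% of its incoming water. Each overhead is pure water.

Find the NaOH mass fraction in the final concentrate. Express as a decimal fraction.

0.276

water in feed = 1483×0.911 = 1351 kg/min.
After stage 1: water left = (1−0.437)×1351 = 760.62; stream total = 892.61 kg/min.
After stage 2: water left = (1−0.544)×760.62 = 346.84; final concentrate = 478.83 kg/min.
NaOH fraction = 131.99/478.83 = 0.276.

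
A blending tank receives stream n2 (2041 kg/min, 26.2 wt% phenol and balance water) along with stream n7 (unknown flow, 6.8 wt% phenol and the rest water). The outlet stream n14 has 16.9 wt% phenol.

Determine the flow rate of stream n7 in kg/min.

1879 kg/min

Let n7 be the unknown flow. Total out = 2041 + n7.
phenol balance: 534.74 + 0.068·n7 = 0.169·(2041 + n7)
(0.068 − 0.169)·n7 = 0.169×2041 − 534.74 = -189.81
n7 = -189.81 / -0.101 = 1879.3 kg/min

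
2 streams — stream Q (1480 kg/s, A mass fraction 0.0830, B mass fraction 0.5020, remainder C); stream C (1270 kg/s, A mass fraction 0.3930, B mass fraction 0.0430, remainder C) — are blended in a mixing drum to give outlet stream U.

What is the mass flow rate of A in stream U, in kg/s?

A out = A in = 1480×0.083 + 1270×0.393 = 621.95 kg/s.

622 kg/s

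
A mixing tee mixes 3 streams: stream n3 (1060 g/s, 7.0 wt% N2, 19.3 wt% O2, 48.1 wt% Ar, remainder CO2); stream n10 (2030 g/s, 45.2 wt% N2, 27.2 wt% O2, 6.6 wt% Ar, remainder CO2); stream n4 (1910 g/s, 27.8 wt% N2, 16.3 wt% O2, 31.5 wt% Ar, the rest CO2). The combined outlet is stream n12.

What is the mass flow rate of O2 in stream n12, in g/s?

O2 out = O2 in = 1060×0.193 + 2030×0.272 + 1910×0.163 = 1068.1 g/s.

1068 g/s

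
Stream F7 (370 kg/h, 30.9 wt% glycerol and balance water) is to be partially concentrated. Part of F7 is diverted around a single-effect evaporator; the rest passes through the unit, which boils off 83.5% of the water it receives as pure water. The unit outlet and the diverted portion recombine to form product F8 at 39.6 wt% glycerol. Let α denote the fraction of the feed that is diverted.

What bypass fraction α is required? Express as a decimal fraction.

0.619

All 370×0.309 = 114.33 kg/h of glycerol reaches F8, so F8 = 114.33/0.396 = 288.71 kg/h and vapour = 81.288 kg/h.
The evaporator receives (1−α)·370 of feed at 0.691 water and removes 0.835 of that water:
0.835×0.691×(1−α)×370 = 81.288
(1−α) = 81.288/213.48 = 0.3808;  α = 0.6192.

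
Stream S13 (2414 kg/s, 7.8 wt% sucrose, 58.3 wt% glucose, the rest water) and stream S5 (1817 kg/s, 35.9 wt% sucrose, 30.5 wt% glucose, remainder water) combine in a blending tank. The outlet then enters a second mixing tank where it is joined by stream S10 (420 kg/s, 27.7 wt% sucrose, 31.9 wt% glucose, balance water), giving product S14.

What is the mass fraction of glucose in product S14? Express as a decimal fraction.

0.4506

Overall, product flow = 4651 kg/s.
glucose in = 2414×0.583 + 1817×0.305 + 420×0.319 = 2095.5 kg/s.
glucose fraction in S14 = 0.4506.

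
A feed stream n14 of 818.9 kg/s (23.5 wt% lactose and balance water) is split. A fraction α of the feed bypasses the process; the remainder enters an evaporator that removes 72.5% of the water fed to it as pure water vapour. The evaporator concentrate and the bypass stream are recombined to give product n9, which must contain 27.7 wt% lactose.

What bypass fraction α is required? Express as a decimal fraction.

0.727

All 818.9×0.235 = 192.44 kg/s of lactose reaches n9, so n9 = 192.44/0.277 = 694.73 kg/s and vapour = 124.17 kg/s.
The evaporator receives (1−α)·818.9 of feed at 0.765 water and removes 0.725 of that water:
0.725×0.765×(1−α)×818.9 = 124.17
(1−α) = 124.17/454.18 = 0.2734;  α = 0.7266.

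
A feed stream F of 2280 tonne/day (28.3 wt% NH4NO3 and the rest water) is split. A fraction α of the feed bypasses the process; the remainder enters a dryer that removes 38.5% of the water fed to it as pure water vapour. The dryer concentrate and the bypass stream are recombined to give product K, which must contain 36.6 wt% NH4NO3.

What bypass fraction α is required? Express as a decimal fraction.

All 2280×0.283 = 645.24 tonne/day of NH4NO3 reaches K, so K = 645.24/0.366 = 1763 tonne/day and vapour = 517.05 tonne/day.
The evaporator receives (1−α)·2280 of feed at 0.717 water and removes 0.385 of that water:
0.385×0.717×(1−α)×2280 = 517.05
(1−α) = 517.05/629.38 = 0.8215;  α = 0.1785.

0.178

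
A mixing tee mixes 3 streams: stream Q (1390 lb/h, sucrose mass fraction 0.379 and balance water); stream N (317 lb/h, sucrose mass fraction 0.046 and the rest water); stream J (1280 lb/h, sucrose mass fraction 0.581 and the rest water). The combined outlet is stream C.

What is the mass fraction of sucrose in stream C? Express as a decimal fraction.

Total flow out = 1390 + 317 + 1280 = 2987 lb/h.
sucrose in = 1390×0.379 + 317×0.046 + 1280×0.581 = 1285.1 lb/h.
sucrose mass fraction in C = 1285.1/2987 = 0.430.

0.430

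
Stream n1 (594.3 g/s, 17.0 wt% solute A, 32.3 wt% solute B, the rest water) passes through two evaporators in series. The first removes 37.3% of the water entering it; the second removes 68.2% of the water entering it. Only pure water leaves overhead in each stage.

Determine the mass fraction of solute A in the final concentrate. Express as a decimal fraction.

0.286

water in feed = 594.3×0.507 = 301.31 g/s.
After stage 1: water left = (1−0.373)×301.31 = 188.92; stream total = 481.91 g/s.
After stage 2: water left = (1−0.682)×188.92 = 60.077; final concentrate = 353.07 g/s.
solute A fraction = 101.03/353.07 = 0.286.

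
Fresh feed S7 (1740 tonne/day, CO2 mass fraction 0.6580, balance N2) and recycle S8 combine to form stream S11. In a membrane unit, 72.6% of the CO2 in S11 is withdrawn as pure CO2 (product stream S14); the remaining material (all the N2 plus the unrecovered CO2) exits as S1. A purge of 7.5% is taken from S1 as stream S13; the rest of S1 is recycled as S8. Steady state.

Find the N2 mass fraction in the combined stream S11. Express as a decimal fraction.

N2 enters only via S7 and leaves only via the purge: 1740×0.342 = 0.075×(N2 in S1), and the membrane unit passes all N2, so N2 in S11 = N2 in S1 = 7934.4 tonne/day.
CO2 in S11: m_A = 1740×0.658 + (1−0.075)·(1−0.726)·m_A, so m_A = 1144.9/0.7466 = 1533.6 tonne/day.
S11 = 1533.6 + 7934.4 = 9468 tonne/day.
N2 fraction in S11 = 7934.4/9468 = 0.8380.

0.8380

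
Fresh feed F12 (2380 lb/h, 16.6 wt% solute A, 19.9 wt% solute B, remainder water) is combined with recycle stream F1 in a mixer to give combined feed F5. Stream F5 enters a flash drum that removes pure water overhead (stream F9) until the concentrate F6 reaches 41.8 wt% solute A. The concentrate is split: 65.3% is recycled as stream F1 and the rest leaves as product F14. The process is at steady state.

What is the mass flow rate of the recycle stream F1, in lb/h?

1779 lb/h

Overall solute A balance (none leaves overhead): solute A in fresh feed = solute A in product, i.e. 2380×0.166 = (1−0.653)·F6·0.418.
F6 = 395.08/(0.418×0.347) = 2723.8 lb/h.
Recycle F1 = 0.653×2723.8 = 1778.7 lb/h.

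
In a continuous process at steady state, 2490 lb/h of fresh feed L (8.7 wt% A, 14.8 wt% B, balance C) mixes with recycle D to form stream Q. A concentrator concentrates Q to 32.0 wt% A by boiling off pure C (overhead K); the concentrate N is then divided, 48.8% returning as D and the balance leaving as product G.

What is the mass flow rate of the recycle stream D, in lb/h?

645.2 lb/h

Overall A balance (none leaves overhead): A in fresh feed = A in product, i.e. 2490×0.087 = (1−0.488)·N·0.320.
N = 216.63/(0.320×0.512) = 1322.2 lb/h.
Recycle D = 0.488×1322.2 = 645.24 lb/h.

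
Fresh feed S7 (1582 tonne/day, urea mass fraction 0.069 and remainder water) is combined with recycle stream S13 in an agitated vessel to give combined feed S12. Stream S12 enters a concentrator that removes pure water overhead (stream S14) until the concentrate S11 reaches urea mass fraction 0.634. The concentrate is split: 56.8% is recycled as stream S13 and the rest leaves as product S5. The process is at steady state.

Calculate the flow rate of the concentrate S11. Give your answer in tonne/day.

398.5 tonne/day

Overall urea balance (none leaves overhead): urea in fresh feed = urea in product, i.e. 1582×0.069 = (1−0.568)·S11·0.634.
S11 = 109.16/(0.634×0.432) = 398.55 tonne/day.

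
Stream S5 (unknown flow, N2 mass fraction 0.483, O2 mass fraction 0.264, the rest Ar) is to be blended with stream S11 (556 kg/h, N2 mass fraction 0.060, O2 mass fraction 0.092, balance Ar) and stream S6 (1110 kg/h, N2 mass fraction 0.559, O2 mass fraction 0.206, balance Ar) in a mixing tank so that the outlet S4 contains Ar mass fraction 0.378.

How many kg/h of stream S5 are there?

Let S5 be the unknown flow. Total out = 1666 + S5.
Ar balance: 732.34 + 0.253·S5 = 0.378·(1666 + S5)
(0.253 − 0.378)·S5 = 0.378×1666 − 732.34 = -102.59
S5 = -102.59 / -0.125 = 820.72 kg/h

820.7 kg/h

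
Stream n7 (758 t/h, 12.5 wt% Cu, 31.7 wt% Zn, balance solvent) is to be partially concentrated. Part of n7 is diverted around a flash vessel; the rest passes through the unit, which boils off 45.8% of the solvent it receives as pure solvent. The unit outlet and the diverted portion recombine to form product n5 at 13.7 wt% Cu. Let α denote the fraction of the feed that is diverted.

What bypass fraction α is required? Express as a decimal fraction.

0.657

All 758×0.125 = 94.75 t/h of Cu reaches n5, so n5 = 94.75/0.137 = 691.61 t/h and vapour = 66.394 t/h.
The evaporator receives (1−α)·758 of feed at 0.558 solvent and removes 0.458 of that solvent:
0.458×0.558×(1−α)×758 = 66.394
(1−α) = 66.394/193.72 = 0.3427;  α = 0.6573.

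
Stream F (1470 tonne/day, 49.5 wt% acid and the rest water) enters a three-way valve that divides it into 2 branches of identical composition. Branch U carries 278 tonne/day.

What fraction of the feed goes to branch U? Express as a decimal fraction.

0.189

Fraction to U = 278/1470 = 0.1891.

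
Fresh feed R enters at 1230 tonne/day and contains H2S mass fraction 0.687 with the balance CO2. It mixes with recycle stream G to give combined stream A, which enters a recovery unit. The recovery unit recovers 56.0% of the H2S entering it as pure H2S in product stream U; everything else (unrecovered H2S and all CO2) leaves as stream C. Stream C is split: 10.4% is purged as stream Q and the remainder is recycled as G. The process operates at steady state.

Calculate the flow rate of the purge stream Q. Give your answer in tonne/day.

448.8 tonne/day

CO2 enters only via R and leaves only via the purge: 1230×0.313 = 0.104×(CO2 in C), and the recovery unit passes all CO2, so CO2 in A = CO2 in C = 3701.8 tonne/day.
H2S in A: m_A = 1230×0.687 + (1−0.104)·(1−0.560)·m_A, so m_A = 845.01/0.6058 = 1395 tonne/day.
C = (1−0.560)×1395 + 3701.8 = 4315.6 tonne/day.
Purge Q = 0.104×4315.6 = 448.82 tonne/day.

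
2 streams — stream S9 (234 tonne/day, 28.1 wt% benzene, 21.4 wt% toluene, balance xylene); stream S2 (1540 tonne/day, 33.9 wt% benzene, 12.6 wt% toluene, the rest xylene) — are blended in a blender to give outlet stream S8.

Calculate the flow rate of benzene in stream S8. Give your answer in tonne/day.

587.8 tonne/day

benzene out = benzene in = 234×0.281 + 1540×0.339 = 587.81 tonne/day.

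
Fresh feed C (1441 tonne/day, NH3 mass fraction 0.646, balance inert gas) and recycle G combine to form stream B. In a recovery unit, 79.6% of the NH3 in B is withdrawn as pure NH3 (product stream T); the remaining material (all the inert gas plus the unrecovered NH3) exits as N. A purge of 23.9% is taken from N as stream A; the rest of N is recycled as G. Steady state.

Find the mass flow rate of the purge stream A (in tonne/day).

563.8 tonne/day

inert gas enters only via C and leaves only via the purge: 1441×0.354 = 0.239×(inert gas in N), and the recovery unit passes all inert gas, so inert gas in B = inert gas in N = 2134.4 tonne/day.
NH3 in B: m_A = 1441×0.646 + (1−0.239)·(1−0.796)·m_A, so m_A = 930.89/0.8448 = 1102 tonne/day.
N = (1−0.796)×1102 + 2134.4 = 2359.2 tonne/day.
Purge A = 0.239×2359.2 = 563.84 tonne/day.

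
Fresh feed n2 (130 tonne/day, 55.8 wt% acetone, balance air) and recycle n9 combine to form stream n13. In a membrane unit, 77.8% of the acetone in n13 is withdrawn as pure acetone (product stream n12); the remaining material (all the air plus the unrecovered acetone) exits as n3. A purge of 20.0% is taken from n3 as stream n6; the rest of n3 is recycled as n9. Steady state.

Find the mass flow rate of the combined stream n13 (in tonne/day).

air enters only via n2 and leaves only via the purge: 130×0.442 = 0.200×(air in n3), and the membrane unit passes all air, so air in n13 = air in n3 = 287.3 tonne/day.
acetone in n13: m_A = 130×0.558 + (1−0.200)·(1−0.778)·m_A, so m_A = 72.54/0.8224 = 88.205 tonne/day.
n13 = 88.205 + 287.3 = 375.51 tonne/day.

375.5 tonne/day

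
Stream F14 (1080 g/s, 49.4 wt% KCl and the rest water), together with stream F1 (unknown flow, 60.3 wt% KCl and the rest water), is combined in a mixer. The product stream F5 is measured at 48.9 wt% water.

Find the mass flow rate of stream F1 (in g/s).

199.6 g/s

Let F1 be the unknown flow. Total out = 1080 + F1.
water balance: 546.48 + 0.397·F1 = 0.489·(1080 + F1)
(0.397 − 0.489)·F1 = 0.489×1080 − 546.48 = -18.36
F1 = -18.36 / -0.092 = 199.57 g/s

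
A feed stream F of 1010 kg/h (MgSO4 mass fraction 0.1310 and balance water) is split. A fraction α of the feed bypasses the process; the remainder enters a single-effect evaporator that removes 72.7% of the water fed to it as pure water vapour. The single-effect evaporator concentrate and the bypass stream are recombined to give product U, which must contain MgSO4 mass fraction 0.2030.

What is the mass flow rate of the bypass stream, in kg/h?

443 kg/h

All 1010×0.131 = 132.31 kg/h of MgSO4 reaches U, so U = 132.31/0.203 = 651.77 kg/h and vapour = 358.23 kg/h.
The evaporator receives (1−α)·1010 of feed at 0.869 water and removes 0.727 of that water:
0.727×0.869×(1−α)×1010 = 358.23
(1−α) = 358.23/638.08 = 0.5614;  α = 0.4386.
Bypass flow = 0.4386×1010 = 442.97 kg/h.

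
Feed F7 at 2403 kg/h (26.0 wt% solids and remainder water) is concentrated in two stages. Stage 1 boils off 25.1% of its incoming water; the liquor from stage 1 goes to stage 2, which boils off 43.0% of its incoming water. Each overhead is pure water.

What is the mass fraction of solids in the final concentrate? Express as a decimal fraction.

0.451

water in feed = 2403×0.740 = 1778.2 kg/h.
After stage 1: water left = (1−0.251)×1778.2 = 1331.9; stream total = 1956.7 kg/h.
After stage 2: water left = (1−0.430)×1331.9 = 759.18; final concentrate = 1384 kg/h.
solids fraction = 624.78/1384 = 0.451.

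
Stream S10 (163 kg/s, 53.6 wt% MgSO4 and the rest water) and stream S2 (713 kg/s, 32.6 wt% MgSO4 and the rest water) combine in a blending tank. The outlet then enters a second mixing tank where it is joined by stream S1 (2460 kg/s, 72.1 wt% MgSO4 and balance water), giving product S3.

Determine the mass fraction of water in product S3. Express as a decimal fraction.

0.372

Overall, product flow = 3336 kg/s.
water in = 163×0.464 + 713×0.674 + 2460×0.279 = 1242.5 kg/s.
water fraction in S3 = 0.372.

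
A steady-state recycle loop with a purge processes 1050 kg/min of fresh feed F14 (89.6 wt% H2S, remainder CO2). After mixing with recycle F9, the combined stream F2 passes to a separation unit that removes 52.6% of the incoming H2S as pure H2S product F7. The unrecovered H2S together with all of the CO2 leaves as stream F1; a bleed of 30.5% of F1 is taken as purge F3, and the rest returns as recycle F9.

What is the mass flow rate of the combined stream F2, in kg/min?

CO2 enters only via F14 and leaves only via the purge: 1050×0.104 = 0.305×(CO2 in F1), and the separation unit passes all CO2, so CO2 in F2 = CO2 in F1 = 358.03 kg/min.
H2S in F2: m_A = 1050×0.896 + (1−0.305)·(1−0.526)·m_A, so m_A = 940.8/0.6706 = 1403 kg/min.
F2 = 1403 + 358.03 = 1761 kg/min.

1761 kg/min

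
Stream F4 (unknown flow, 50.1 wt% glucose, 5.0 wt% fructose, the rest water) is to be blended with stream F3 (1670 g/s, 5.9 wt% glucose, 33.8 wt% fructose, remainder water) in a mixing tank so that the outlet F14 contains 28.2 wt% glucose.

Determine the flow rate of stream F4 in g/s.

Let F4 be the unknown flow. Total out = 1670 + F4.
glucose balance: 98.53 + 0.501·F4 = 0.282·(1670 + F4)
(0.501 − 0.282)·F4 = 0.282×1670 − 98.53 = 372.41
F4 = 372.41 / 0.219 = 1700.5 g/s

1701 g/s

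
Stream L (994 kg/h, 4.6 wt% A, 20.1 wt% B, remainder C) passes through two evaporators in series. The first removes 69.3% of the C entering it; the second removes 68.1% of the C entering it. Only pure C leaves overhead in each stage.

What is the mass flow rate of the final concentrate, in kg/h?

318.8 kg/h

C in feed = 994×0.753 = 748.48 kg/h.
After stage 1: C left = (1−0.693)×748.48 = 229.78; stream total = 475.3 kg/h.
After stage 2: C left = (1−0.681)×229.78 = 73.301; final concentrate = 318.82 kg/h.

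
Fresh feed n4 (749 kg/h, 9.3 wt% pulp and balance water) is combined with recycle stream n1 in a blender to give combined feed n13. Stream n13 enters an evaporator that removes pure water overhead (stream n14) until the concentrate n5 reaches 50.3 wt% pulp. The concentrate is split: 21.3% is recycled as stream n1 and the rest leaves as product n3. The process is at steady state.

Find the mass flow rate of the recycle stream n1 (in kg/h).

Overall pulp balance (none leaves overhead): pulp in fresh feed = pulp in product, i.e. 749×0.093 = (1−0.213)·n5·0.503.
n5 = 69.657/(0.503×0.787) = 175.96 kg/h.
Recycle n1 = 0.213×175.96 = 37.48 kg/h.

37.48 kg/h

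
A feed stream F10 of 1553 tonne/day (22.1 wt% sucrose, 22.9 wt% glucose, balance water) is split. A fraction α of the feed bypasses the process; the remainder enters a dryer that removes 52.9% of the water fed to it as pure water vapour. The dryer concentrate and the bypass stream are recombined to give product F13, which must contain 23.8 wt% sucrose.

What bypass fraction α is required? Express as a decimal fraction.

All 1553×0.221 = 343.21 tonne/day of sucrose reaches F13, so F13 = 343.21/0.238 = 1442.1 tonne/day and vapour = 110.93 tonne/day.
The evaporator receives (1−α)·1553 of feed at 0.550 water and removes 0.529 of that water:
0.529×0.550×(1−α)×1553 = 110.93
(1−α) = 110.93/451.85 = 0.2455;  α = 0.7545.

0.754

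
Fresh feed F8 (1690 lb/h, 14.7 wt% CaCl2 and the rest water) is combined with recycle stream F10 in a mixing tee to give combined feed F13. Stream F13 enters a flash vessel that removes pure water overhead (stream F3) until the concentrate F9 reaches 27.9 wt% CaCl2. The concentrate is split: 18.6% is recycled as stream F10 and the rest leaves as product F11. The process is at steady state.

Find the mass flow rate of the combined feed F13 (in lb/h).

1893 lb/h

Overall CaCl2 balance (none leaves overhead): CaCl2 in fresh feed = CaCl2 in product, i.e. 1690×0.147 = (1−0.186)·F9·0.279.
F9 = 248.43/(0.279×0.814) = 1093.9 lb/h.
Recycle F10 = 0.186×1093.9 = 203.46 lb/h.
Combined feed F13 = 1690 + 203.46 = 1893.5 lb/h.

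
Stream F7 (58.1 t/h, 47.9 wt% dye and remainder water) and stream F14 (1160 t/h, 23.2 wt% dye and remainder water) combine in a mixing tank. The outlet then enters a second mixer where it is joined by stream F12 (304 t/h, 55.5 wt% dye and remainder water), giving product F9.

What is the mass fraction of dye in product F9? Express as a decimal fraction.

Overall, product flow = 1522.1 t/h.
dye in = 58.1×0.479 + 1160×0.232 + 304×0.555 = 465.67 t/h.
dye fraction in F9 = 0.306.

0.306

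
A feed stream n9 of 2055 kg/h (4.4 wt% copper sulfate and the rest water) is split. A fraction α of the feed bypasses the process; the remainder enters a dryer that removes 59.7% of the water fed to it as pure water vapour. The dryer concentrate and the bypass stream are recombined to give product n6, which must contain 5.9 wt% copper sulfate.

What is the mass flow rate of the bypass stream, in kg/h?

All 2055×0.044 = 90.42 kg/h of copper sulfate reaches n6, so n6 = 90.42/0.059 = 1532.5 kg/h and vapour = 522.46 kg/h.
The evaporator receives (1−α)·2055 of feed at 0.956 water and removes 0.597 of that water:
0.597×0.956×(1−α)×2055 = 522.46
(1−α) = 522.46/1172.9 = 0.4455;  α = 0.5545.
Bypass flow = 0.5545×2055 = 1139.6 kg/h.

1140 kg/h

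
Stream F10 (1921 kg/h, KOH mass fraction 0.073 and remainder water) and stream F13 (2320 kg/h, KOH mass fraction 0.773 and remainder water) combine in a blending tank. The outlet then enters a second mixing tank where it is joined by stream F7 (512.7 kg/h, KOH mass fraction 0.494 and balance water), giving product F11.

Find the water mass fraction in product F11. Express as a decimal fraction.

Overall, product flow = 4753.7 kg/h.
water in = 1921×0.927 + 2320×0.227 + 512.7×0.506 = 2566.8 kg/h.
water fraction in F11 = 0.540.

0.540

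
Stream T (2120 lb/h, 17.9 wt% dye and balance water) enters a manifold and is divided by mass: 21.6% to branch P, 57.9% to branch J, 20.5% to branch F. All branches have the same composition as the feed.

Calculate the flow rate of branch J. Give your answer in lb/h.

Branch J flow = 0.579×2120 = 1227.5 lb/h.

1227 lb/h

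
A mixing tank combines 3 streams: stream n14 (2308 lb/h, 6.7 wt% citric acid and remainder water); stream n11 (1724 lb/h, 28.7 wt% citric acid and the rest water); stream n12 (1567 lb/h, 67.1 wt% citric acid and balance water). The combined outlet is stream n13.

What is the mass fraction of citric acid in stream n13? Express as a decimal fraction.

Total flow out = 2308 + 1724 + 1567 = 5599 lb/h.
citric acid in = 2308×0.067 + 1724×0.287 + 1567×0.671 = 1700.9 lb/h.
citric acid mass fraction in n13 = 1700.9/5599 = 0.304.

0.304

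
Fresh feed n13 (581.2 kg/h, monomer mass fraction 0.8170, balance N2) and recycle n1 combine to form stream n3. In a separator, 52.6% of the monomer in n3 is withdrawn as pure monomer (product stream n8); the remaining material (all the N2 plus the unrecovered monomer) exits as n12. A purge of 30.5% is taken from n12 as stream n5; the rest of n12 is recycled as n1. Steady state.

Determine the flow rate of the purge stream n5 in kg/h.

208.7 kg/h

N2 enters only via n13 and leaves only via the purge: 581.2×0.183 = 0.305×(N2 in n12), and the separator passes all N2, so N2 in n3 = N2 in n12 = 348.72 kg/h.
monomer in n3: m_A = 581.2×0.817 + (1−0.305)·(1−0.526)·m_A, so m_A = 474.84/0.6706 = 708.11 kg/h.
n12 = (1−0.526)×708.11 + 348.72 = 684.37 kg/h.
Purge n5 = 0.305×684.37 = 208.73 kg/h.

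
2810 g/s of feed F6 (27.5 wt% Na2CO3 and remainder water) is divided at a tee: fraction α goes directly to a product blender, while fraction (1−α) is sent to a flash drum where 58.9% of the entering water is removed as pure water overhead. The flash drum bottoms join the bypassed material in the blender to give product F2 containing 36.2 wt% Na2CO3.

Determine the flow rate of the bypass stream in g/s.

1229 g/s

All 2810×0.275 = 772.75 g/s of Na2CO3 reaches F2, so F2 = 772.75/0.362 = 2134.7 g/s and vapour = 675.33 g/s.
The evaporator receives (1−α)·2810 of feed at 0.725 water and removes 0.589 of that water:
0.589×0.725×(1−α)×2810 = 675.33
(1−α) = 675.33/1199.9 = 0.5628;  α = 0.4372.
Bypass flow = 0.4372×2810 = 1228.5 g/s.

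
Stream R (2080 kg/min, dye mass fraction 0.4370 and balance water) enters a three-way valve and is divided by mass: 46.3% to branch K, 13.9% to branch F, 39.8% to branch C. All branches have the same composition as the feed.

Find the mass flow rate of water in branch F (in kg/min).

162.8 kg/min

Branch F total = 0.139×2080 = 289.12 kg/min.
water in F = 0.563×289.12 = 162.77 kg/min.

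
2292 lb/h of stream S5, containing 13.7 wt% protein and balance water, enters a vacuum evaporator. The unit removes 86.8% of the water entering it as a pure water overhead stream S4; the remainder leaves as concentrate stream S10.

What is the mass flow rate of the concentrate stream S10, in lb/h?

575.1 lb/h

water entering = 2292×0.863 = 1978 lb/h; overhead removed = 0.868×1978 = 1716.9 lb/h.
Concentrate = 2292 − 1716.9 = 575.1 lb/h.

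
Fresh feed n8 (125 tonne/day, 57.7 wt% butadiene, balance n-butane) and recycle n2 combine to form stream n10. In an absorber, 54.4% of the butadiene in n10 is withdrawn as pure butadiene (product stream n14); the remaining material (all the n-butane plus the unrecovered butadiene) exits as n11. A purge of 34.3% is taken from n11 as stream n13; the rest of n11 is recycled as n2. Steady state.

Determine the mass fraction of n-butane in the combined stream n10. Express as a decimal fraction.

n-butane enters only via n8 and leaves only via the purge: 125×0.423 = 0.343×(n-butane in n11), and the absorber passes all n-butane, so n-butane in n10 = n-butane in n11 = 154.15 tonne/day.
butadiene in n10: m_A = 125×0.577 + (1−0.343)·(1−0.544)·m_A, so m_A = 72.125/0.7004 = 102.98 tonne/day.
n10 = 102.98 + 154.15 = 257.13 tonne/day.
n-butane fraction in n10 = 154.15/257.13 = 0.5995.

0.5995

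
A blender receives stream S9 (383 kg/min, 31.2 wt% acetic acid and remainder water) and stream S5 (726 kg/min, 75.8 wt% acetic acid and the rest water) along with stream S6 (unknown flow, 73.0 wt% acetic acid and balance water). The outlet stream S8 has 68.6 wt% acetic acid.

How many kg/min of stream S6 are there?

Let S6 be the unknown flow. Total out = 1109 + S6.
acetic acid balance: 669.8 + 0.730·S6 = 0.686·(1109 + S6)
(0.730 − 0.686)·S6 = 0.686×1109 − 669.8 = 90.97
S6 = 90.97 / 0.044 = 2067.5 kg/min

2068 kg/min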